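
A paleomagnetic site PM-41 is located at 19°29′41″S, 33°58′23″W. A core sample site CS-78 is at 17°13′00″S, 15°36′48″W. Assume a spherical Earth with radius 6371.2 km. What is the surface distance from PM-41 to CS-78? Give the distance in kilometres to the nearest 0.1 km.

PM-41: φ = -19.49472°, λ = -33.97306°
CS-78: φ = -17.21667°, λ = -15.61333°
Δφ = 2.2781°,  Δλ = 18.3597°
a = sin²(Δφ/2) + cos φ₁ cos φ₂ sin²(Δλ/2) = 0.023312
c = 2·arcsin(√a) = 0.306566 rad = 17.5649°
d = R·c = 6371.2 × 0.306566 = 1953.2 km

1953.2 km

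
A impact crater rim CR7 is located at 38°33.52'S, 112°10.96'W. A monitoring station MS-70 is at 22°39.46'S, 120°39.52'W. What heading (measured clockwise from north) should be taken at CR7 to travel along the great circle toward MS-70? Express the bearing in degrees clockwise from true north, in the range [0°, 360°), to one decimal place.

CR7: φ = -38.55867°, λ = -112.18267°
MS-70: φ = -22.65767°, λ = -120.65867°
Δλ = -8.4760°
y = sin Δλ · cos φ₂ = -0.136020
x = cos φ₁ sin φ₂ − sin φ₁ cos φ₂ cos Δλ = 0.267693
θ = atan2(y, x) = -26.9359° → 333.0641° (mod 360°)

333.1°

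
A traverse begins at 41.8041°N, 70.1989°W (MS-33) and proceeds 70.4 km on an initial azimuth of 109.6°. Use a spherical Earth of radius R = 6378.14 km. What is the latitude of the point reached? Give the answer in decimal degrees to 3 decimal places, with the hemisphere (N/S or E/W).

41.589°N

δ = d/R = 70.4/6378.14 = 0.011038 rad
φ₂ = arcsin(sin φ₁ cos δ + cos φ₁ sin δ cos θ)
   = arcsin(0.66659·0.99994 + 0.74543·0.01104·-0.33545) = 41.58920°
λ₂ = λ₁ + atan2(sin θ sin δ cos φ₁, cos δ − sin φ₁ sin φ₂) = -69.40232°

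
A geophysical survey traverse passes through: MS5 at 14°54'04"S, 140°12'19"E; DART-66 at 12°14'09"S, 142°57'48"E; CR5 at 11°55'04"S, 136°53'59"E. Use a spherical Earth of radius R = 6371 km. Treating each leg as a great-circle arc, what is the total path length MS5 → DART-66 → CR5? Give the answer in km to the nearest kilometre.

1081 km

MS5: φ = -14.90111°, λ = +140.20528°
DART-66: φ = -12.23583°, λ = +142.96333°
CR5: φ = -11.91778°, λ = +136.89972°
MS5→DART-66: c = 0.065978 rad, d = 420.34 km
DART-66→CR5: c = 0.103634 rad, d = 660.25 km
Total = 420.34 + 660.25 = 1080.60 km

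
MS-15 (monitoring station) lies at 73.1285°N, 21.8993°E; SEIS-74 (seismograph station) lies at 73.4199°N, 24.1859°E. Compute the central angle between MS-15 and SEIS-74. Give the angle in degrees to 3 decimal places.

0.720°

Δφ = 0.2914°,  Δλ = 2.2866°
a = sin²(Δφ/2) + cos φ₁ cos φ₂ sin²(Δλ/2) = 0.000039
c = 2·arcsin(√a) = 0.012560 rad = 0.7196°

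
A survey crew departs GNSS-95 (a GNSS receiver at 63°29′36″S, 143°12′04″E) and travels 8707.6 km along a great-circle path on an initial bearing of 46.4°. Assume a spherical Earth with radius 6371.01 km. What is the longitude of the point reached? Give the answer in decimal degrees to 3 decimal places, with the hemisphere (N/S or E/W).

171.212°W

GNSS-95: φ = -63.49333°, λ = +143.20111°
δ = d/R = 8707.6/6371.01 = 1.366753 rad
φ₂ = arcsin(sin φ₁ cos δ + cos φ₁ sin δ cos θ)
   = arcsin(-0.89488·0.20263 + 0.44630·0.97926·0.68962) = 6.89578°
λ₂ = λ₁ + atan2(sin θ sin δ cos φ₁, cos δ − sin φ₁ sin φ₂) = -171.21168°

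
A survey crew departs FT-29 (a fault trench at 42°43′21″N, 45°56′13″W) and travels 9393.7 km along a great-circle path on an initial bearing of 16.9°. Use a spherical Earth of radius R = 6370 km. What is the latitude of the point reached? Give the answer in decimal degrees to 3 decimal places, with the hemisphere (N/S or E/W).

49.888°N

FT-29: φ = +42.72250°, λ = -45.93694°
δ = d/R = 9393.7/6370 = 1.474678 rad
φ₂ = arcsin(sin φ₁ cos δ + cos φ₁ sin δ cos θ)
   = arcsin(0.67845·0.09597 + 0.73465·0.99538·0.95681) = 49.88811°
λ₂ = λ₁ + atan2(sin θ sin δ cos φ₁, cos δ − sin φ₁ sin φ₂) = 107.37579°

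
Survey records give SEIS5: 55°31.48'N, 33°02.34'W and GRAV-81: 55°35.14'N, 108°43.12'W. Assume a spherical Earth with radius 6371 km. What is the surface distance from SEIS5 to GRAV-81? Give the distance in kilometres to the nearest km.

4515 km

SEIS5: φ = +55.52467°, λ = -33.03900°
GRAV-81: φ = +55.58567°, λ = -108.71867°
Δφ = 0.0610°,  Δλ = -75.6797°
a = sin²(Δφ/2) + cos φ₁ cos φ₂ sin²(Δλ/2) = 0.120394
c = 2·arcsin(√a) = 0.708696 rad = 40.6053°
d = R·c = 6371 × 0.708696 = 4515.1 km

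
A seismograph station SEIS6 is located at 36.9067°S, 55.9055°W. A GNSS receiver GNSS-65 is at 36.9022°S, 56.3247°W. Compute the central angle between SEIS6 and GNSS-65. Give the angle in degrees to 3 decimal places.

0.335°

Δφ = 0.0045°,  Δλ = -0.4192°
a = sin²(Δφ/2) + cos φ₁ cos φ₂ sin²(Δλ/2) = 0.000009
c = 2·arcsin(√a) = 0.005851 rad = 0.3352°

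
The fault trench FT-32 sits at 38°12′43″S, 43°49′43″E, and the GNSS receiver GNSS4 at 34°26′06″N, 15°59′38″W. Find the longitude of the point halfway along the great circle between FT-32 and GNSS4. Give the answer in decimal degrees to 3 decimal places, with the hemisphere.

FT-32: φ = -38.21194°, λ = +43.82861°
GNSS4: φ = +34.43500°, λ = -15.99389°
Bx = cos φ₂ cos Δλ = 0.414595,  By = cos φ₂ sin Δλ = -0.712989
φₘ = atan2(sin φ₁ + sin φ₂, √((cos φ₁ + Bx)² + By²)) = -2.17820°
λₘ = λ₁ + atan2(By, cos φ₁ + Bx) = 13.11839°

13.118°E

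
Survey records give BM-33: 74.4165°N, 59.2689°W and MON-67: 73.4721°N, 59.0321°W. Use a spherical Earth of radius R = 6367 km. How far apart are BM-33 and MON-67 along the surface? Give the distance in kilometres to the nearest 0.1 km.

Δφ = -0.9444°,  Δλ = 0.2368°
a = sin²(Δφ/2) + cos φ₁ cos φ₂ sin²(Δλ/2) = 0.000068
c = 2·arcsin(√a) = 0.016522 rad = 0.9467°
d = R·c = 6367 × 0.016522 = 105.2 km

105.2 km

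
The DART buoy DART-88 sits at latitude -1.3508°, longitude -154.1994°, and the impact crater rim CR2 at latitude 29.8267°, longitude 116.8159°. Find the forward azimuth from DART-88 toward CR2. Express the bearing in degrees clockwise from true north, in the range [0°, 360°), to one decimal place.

Δλ = -88.9847°
y = sin Δλ · cos φ₂ = -0.867398
x = cos φ₁ sin φ₂ − sin φ₁ cos φ₂ cos Δλ = 0.497602
θ = atan2(y, x) = -60.1583° → 299.8417° (mod 360°)

299.8°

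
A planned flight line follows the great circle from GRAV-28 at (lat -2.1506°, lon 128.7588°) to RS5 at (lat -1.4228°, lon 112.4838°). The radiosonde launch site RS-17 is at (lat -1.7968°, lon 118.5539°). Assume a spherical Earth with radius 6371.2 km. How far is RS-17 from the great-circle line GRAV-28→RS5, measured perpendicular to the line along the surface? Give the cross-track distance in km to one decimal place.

9.5 km

δ₁₃ = central angle GRAV-28→RS-17 = 0.178110 rad  (haversine)
θ₁₃ = bearing GRAV-28→RS-17 = 271.805°,  θ₁₂ = bearing GRAV-28→RS5 = 272.289°
dₓₜ = R·arcsin(sin δ₁₃ · sin(θ₁₃ − θ₁₂)) = 6371.2·arcsin(0.17717·sin(-0.484°)) = -9.529 km
|dₓₜ| = 9.529 km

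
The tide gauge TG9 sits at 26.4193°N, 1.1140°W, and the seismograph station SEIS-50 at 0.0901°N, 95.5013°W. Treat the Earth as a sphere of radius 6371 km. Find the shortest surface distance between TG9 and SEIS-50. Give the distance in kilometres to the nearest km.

10440 km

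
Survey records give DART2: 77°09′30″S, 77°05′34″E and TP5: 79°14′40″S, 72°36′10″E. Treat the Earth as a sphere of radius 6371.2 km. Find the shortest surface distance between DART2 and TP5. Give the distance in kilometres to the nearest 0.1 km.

253.3 km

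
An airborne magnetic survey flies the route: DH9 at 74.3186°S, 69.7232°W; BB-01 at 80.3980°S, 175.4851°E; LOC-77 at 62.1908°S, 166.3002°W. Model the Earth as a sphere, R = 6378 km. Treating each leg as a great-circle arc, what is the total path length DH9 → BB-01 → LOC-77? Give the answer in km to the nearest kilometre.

4499 km

DH9→BB-01: c = 0.375331 rad, d = 2393.86 km
BB-01→LOC-77: c = 0.330027 rad, d = 2104.91 km
Total = 2393.86 + 2104.91 = 4498.78 km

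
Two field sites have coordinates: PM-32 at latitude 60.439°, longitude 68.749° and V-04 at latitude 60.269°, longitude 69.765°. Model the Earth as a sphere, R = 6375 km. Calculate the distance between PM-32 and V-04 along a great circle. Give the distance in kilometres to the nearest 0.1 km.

59.0 km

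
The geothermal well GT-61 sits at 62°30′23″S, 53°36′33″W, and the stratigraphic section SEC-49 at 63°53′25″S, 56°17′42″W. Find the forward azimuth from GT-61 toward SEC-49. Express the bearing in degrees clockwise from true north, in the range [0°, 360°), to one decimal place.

220.0°

GT-61: φ = -62.50639°, λ = -53.60917°
SEC-49: φ = -63.89028°, λ = -56.29500°
Δλ = -2.6858°
y = sin Δλ · cos φ₂ = -0.020622
x = cos φ₁ sin φ₂ − sin φ₁ cos φ₂ cos Δλ = -0.024580
θ = atan2(y, x) = -140.0035° → 219.9965° (mod 360°)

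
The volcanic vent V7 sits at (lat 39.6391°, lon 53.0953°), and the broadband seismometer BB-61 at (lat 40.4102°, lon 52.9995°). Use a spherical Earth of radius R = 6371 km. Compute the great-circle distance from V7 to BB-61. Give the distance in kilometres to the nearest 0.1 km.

86.1 km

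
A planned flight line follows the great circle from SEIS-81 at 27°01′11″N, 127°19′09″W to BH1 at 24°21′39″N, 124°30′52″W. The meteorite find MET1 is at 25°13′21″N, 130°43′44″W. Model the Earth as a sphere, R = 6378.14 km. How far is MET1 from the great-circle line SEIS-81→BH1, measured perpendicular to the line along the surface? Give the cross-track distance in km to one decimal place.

382.5 km

SEIS-81: φ = +27.01972°, λ = -127.31917°
BH1: φ = +24.36083°, λ = -124.51444°
MET1: φ = +25.22250°, λ = -130.72889°
δ₁₃ = central angle SEIS-81→MET1 = 0.061955 rad  (haversine)
θ₁₃ = bearing SEIS-81→MET1 = 240.344°,  θ₁₂ = bearing SEIS-81→BH1 = 135.835°
dₓₜ = R·arcsin(sin δ₁₃ · sin(θ₁₃ − θ₁₂)) = 6378.14·arcsin(0.06192·sin(104.509°)) = 382.539 km
|dₓₜ| = 382.539 km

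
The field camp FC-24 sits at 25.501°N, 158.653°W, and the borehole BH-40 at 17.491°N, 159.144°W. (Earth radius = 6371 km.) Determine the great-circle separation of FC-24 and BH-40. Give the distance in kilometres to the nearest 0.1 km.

892.1 km

Δφ = -8.0100°,  Δλ = -0.4910°
a = sin²(Δφ/2) + cos φ₁ cos φ₂ sin²(Δλ/2) = 0.004894
c = 2·arcsin(√a) = 0.140028 rad = 8.0230°
d = R·c = 6371 × 0.140028 = 892.1 km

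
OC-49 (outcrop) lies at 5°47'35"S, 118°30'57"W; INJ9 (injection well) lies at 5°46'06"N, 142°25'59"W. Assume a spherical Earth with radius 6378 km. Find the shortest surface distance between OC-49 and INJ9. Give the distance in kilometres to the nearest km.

2953 km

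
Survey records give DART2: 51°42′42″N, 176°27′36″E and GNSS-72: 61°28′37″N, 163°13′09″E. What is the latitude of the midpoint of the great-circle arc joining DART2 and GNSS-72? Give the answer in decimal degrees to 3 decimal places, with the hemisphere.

56.767°N

DART2: φ = +51.71167°, λ = +176.46000°
GNSS-72: φ = +61.47694°, λ = +163.21917°
Bx = cos φ₂ cos Δλ = 0.464818,  By = cos φ₂ sin Δλ = -0.109372
φₘ = atan2(sin φ₁ + sin φ₂, √((cos φ₁ + Bx)² + By²)) = 56.76729°
λₘ = λ₁ + atan2(By, cos φ₁ + Bx) = 170.70087°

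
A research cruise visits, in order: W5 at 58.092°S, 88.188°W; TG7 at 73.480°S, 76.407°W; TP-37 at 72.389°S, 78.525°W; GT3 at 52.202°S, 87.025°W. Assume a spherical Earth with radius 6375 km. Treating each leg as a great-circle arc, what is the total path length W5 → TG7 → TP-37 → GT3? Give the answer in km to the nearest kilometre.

4210 km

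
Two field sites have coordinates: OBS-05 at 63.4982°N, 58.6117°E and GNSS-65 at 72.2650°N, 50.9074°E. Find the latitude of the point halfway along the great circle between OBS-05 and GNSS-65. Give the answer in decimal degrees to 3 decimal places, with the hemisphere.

Bx = cos φ₂ cos Δλ = 0.301865,  By = cos φ₂ sin Δλ = -0.040837
φₘ = atan2(sin φ₁ + sin φ₂, √((cos φ₁ + Bx)² + By²)) = 67.92516°
λₘ = λ₁ + atan2(By, cos φ₁ + Bx) = 55.48714°

67.925°N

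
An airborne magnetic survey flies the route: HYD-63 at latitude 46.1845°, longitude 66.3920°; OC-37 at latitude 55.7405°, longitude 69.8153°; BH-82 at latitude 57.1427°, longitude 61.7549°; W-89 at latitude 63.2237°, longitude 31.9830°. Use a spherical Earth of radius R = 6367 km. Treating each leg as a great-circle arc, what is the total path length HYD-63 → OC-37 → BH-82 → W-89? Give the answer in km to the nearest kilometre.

3365 km

HYD-63→OC-37: c = 0.170922 rad, d = 1088.26 km
OC-37→BH-82: c = 0.081469 rad, d = 518.71 km
BH-82→W-89: c = 0.276153 rad, d = 1758.26 km
Total = 1088.26 + 518.71 + 1758.26 = 3365.24 km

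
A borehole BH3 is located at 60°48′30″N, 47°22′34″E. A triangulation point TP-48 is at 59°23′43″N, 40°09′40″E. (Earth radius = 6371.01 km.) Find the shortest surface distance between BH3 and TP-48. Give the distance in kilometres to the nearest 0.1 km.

429.4 km

BH3: φ = +60.80833°, λ = +47.37611°
TP-48: φ = +59.39528°, λ = +40.16111°
Δφ = -1.4131°,  Δλ = -7.2150°
a = sin²(Δφ/2) + cos φ₁ cos φ₂ sin²(Δλ/2) = 0.001135
c = 2·arcsin(√a) = 0.067396 rad = 3.8615°
d = R·c = 6371.01 × 0.067396 = 429.4 km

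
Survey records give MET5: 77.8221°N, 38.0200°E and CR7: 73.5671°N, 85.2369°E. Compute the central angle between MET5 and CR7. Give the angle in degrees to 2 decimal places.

12.01°

Δφ = -4.2550°,  Δλ = 47.2169°
a = sin²(Δφ/2) + cos φ₁ cos φ₂ sin²(Δλ/2) = 0.010949
c = 2·arcsin(√a) = 0.209662 rad = 12.0128°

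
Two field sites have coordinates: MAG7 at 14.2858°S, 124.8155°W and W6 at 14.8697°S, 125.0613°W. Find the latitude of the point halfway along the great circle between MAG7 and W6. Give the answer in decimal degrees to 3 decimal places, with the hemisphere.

14.578°S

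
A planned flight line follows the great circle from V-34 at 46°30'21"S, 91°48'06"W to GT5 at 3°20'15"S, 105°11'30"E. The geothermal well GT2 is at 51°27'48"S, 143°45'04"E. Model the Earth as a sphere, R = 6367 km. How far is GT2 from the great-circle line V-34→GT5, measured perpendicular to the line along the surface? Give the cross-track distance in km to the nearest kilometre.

1175 km

V-34: φ = -46.50583°, λ = -91.80167°
GT5: φ = -3.33750°, λ = +105.19167°
GT2: φ = -51.46333°, λ = +143.75111°
δ₁₃ = central angle V-34→GT2 = 1.239896 rad  (haversine)
θ₁₃ = bearing V-34→GT2 = 212.904°,  θ₁₂ = bearing V-34→GT5 = 201.714°
dₓₜ = R·arcsin(sin δ₁₃ · sin(θ₁₃ − θ₁₂)) = 6367·arcsin(0.94575·sin(11.191°)) = 1175.307 km
|dₓₜ| = 1175.307 km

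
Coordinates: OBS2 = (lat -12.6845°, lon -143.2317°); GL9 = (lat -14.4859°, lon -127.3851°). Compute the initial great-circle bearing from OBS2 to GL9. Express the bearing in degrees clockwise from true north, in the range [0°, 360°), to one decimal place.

98.5°

Δλ = 15.8466°
y = sin Δλ · cos φ₂ = 0.264382
x = cos φ₁ sin φ₂ − sin φ₁ cos φ₂ cos Δλ = -0.039515
θ = atan2(y, x) = 98.5006° → 98.5006° (mod 360°)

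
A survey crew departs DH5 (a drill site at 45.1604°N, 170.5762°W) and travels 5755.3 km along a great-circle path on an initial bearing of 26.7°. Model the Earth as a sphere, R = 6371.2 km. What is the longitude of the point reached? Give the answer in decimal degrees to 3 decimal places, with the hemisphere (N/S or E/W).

δ = d/R = 5755.3/6371.2 = 0.903331 rad
φ₂ = arcsin(sin φ₁ cos δ + cos φ₁ sin δ cos θ)
   = arcsin(0.70908·0.61900 + 0.70512·0.78539·0.89337) = 69.01430°
λ₂ = λ₁ + atan2(sin θ sin δ cos φ₁, cos δ − sin φ₁ sin φ₂) = -70.76022°

70.760°W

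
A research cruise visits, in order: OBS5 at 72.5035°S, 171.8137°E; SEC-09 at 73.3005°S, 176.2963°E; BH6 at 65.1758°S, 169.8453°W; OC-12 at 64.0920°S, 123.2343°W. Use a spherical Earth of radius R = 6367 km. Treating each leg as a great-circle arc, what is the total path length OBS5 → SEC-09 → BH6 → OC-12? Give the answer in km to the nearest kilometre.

3392 km

OBS5→SEC-09: c = 0.026871 rad, d = 171.09 km
SEC-09→BH6: c = 0.164801 rad, d = 1049.29 km
BH6→OC-12: c = 0.341075 rad, d = 2171.63 km
Total = 171.09 + 1049.29 + 2171.63 = 3392.00 km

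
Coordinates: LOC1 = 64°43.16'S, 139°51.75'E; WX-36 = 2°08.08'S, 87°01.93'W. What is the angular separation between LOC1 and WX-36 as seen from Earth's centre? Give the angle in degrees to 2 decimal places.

LOC1: φ = -64.71933°, λ = +139.86250°
WX-36: φ = -2.13467°, λ = -87.03217°
Δφ = 62.5847°,  Δλ = 133.1053°
a = sin²(Δφ/2) + cos φ₁ cos φ₂ sin²(Δλ/2) = 0.628970
c = 2·arcsin(√a) = 1.831685 rad = 104.9478°

104.95°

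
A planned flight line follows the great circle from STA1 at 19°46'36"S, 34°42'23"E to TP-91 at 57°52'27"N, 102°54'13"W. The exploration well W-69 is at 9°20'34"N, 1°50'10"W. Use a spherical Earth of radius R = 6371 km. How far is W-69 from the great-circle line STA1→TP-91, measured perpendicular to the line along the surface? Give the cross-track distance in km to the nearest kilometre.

STA1: φ = -19.77667°, λ = +34.70639°
TP-91: φ = +57.87417°, λ = -102.90361°
W-69: φ = +9.34278°, λ = -1.83611°
δ₁₃ = central angle STA1→W-69 = 0.807826 rad  (haversine)
θ₁₃ = bearing STA1→W-69 = 305.624°,  θ₁₂ = bearing STA1→TP-91 = 331.636°
dₓₜ = R·arcsin(sin δ₁₃ · sin(θ₁₃ − θ₁₂)) = 6371·arcsin(0.72279·sin(-26.011°)) = -2054.911 km
|dₓₜ| = 2054.911 km

2055 km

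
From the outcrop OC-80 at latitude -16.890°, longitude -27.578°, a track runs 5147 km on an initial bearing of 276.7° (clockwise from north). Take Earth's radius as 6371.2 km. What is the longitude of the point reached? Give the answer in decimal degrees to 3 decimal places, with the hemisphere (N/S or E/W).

73.889°W

δ = d/R = 5147/6371.2 = 0.807854 rad
φ₂ = arcsin(sin φ₁ cos δ + cos φ₁ sin δ cos θ)
   = arcsin(-0.29054·0.69105 + 0.95686·0.72281·0.11667) = -6.89684°
λ₂ = λ₁ + atan2(sin θ sin δ cos φ₁, cos δ − sin φ₁ sin φ₂) = -73.88918°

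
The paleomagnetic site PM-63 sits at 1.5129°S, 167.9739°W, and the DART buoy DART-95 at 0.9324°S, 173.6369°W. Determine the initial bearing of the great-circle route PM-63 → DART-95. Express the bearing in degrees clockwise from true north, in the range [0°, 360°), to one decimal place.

275.8°

Δλ = -5.6630°
y = sin Δλ · cos φ₂ = -0.098664
x = cos φ₁ sin φ₂ − sin φ₁ cos φ₂ cos Δλ = 0.010003
θ = atan2(y, x) = -84.2111° → 275.7889° (mod 360°)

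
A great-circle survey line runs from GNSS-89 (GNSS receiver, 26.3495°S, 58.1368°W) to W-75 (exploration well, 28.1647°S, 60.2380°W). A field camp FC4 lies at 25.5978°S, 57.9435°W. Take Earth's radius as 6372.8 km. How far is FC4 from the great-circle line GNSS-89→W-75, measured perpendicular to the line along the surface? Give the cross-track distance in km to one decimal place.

45.8 km

δ₁₃ = central angle GNSS-89→FC4 = 0.013466 rad  (haversine)
θ₁₃ = bearing GNSS-89→FC4 = 13.059°,  θ₁₂ = bearing GNSS-89→W-75 = 225.343°
dₓₜ = R·arcsin(sin δ₁₃ · sin(θ₁₃ − θ₁₂)) = 6372.8·arcsin(0.01347·sin(-212.283°)) = 45.833 km
|dₓₜ| = 45.833 km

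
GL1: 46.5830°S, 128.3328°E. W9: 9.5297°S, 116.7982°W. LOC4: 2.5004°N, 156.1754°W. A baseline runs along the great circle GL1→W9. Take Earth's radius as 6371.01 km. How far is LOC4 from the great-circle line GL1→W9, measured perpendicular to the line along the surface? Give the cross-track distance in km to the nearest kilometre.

δ₁₃ = central angle GL1→LOC4 = 1.430002 rad  (haversine)
θ₁₃ = bearing GL1→LOC4 = 77.649°,  θ₁₂ = bearing GL1→W9 = 114.885°
dₓₜ = R·arcsin(sin δ₁₃ · sin(θ₁₃ − θ₁₂)) = 6371.01·arcsin(0.99010·sin(-37.236°)) = -4092.665 km
|dₓₜ| = 4092.665 km

4093 km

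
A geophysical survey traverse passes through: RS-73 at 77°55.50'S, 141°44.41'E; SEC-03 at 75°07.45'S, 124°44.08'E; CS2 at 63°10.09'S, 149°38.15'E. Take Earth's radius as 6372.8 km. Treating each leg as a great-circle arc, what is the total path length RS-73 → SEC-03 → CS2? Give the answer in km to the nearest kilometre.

2165 km

RS-73: φ = -77.92500°, λ = +141.74017°
SEC-03: φ = -75.12417°, λ = +124.73467°
CS2: φ = -63.16817°, λ = +149.63583°
RS-73→SEC-03: c = 0.084200 rad, d = 536.59 km
SEC-03→CS2: c = 0.255511 rad, d = 1628.32 km
Total = 536.59 + 1628.32 = 2164.91 km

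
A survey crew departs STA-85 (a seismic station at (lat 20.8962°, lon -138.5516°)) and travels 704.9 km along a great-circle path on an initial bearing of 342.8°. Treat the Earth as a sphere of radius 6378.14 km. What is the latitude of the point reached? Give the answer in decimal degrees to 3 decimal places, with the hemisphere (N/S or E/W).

26.932°N

δ = d/R = 704.9/6378.14 = 0.110518 rad
φ₂ = arcsin(sin φ₁ cos δ + cos φ₁ sin δ cos θ)
   = arcsin(0.35668·0.99390 + 0.93423·0.11029·0.95528) = 26.93189°
λ₂ = λ₁ + atan2(sin θ sin δ cos φ₁, cos δ − sin φ₁ sin φ₂) = -140.64807°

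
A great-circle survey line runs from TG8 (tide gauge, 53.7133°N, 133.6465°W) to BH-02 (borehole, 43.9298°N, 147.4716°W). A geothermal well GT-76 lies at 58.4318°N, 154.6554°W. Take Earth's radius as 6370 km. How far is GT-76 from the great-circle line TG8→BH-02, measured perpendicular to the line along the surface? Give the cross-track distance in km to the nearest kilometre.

1329 km

δ₁₃ = central angle TG8→GT-76 = 0.219461 rad  (haversine)
θ₁₃ = bearing TG8→GT-76 = 300.445°,  θ₁₂ = bearing TG8→BH-02 = 228.342°
dₓₜ = R·arcsin(sin δ₁₃ · sin(θ₁₃ − θ₁₂)) = 6370·arcsin(0.21770·sin(72.103°)) = 1329.294 km
|dₓₜ| = 1329.294 km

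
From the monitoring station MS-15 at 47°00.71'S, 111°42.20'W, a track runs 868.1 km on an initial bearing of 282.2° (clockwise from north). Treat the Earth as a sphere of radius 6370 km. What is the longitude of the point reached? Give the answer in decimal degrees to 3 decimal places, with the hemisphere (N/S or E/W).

MS-15: φ = -47.01183°, λ = -111.70333°
δ = d/R = 868.1/6370 = 0.136279 rad
φ₂ = arcsin(sin φ₁ cos δ + cos φ₁ sin δ cos θ)
   = arcsin(-0.73149·0.99073 + 0.68185·0.13586·0.21132) = -44.84057°
λ₂ = λ₁ + atan2(sin θ sin δ cos φ₁, cos δ − sin φ₁ sin φ₂) = -122.49700°

122.497°W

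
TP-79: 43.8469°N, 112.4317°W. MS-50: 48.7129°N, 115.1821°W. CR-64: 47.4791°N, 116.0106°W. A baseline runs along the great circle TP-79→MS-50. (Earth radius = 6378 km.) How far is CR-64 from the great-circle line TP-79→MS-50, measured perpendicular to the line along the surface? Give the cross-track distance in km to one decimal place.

109.7 km

δ₁₃ = central angle TP-79→CR-64 = 0.076951 rad  (haversine)
θ₁₃ = bearing TP-79→CR-64 = 326.715°,  θ₁₂ = bearing TP-79→MS-50 = 339.647°
dₓₜ = R·arcsin(sin δ₁₃ · sin(θ₁₃ − θ₁₂)) = 6378·arcsin(0.07688·sin(-12.932°)) = -109.733 km
|dₓₜ| = 109.733 km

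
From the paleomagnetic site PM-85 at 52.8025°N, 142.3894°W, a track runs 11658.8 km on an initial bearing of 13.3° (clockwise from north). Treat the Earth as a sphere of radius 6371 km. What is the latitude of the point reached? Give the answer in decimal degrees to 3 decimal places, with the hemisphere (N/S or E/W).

21.380°N

δ = d/R = 11658.8/6371 = 1.829980 rad
φ₂ = arcsin(sin φ₁ cos δ + cos φ₁ sin δ cos θ)
   = arcsin(0.79656·-0.25629 + 0.60456·0.96660·0.97318) = 21.37976°
λ₂ = λ₁ + atan2(sin θ sin δ cos φ₁, cos δ − sin φ₁ sin φ₂) = 23.79493°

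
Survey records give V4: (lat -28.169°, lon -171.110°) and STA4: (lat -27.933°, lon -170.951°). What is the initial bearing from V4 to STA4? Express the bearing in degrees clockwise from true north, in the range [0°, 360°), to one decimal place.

Δλ = 0.1590°
y = sin Δλ · cos φ₂ = 0.002452
x = cos φ₁ sin φ₂ − sin φ₁ cos φ₂ cos Δλ = 0.004117
θ = atan2(y, x) = 30.7725° → 30.7725° (mod 360°)

30.8°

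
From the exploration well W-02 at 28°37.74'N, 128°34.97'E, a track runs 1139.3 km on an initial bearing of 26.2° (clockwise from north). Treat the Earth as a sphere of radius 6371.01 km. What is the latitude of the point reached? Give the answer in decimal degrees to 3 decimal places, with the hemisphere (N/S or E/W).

W-02: φ = +28.62900°, λ = +128.58283°
δ = d/R = 1139.3/6371.01 = 0.178826 rad
φ₂ = arcsin(sin φ₁ cos δ + cos φ₁ sin δ cos θ)
   = arcsin(0.47914·0.98405 + 0.87774·0.17787·0.89726) = 37.70398°
λ₂ = λ₁ + atan2(sin θ sin δ cos φ₁, cos δ − sin φ₁ sin φ₂) = 134.27938°

37.704°N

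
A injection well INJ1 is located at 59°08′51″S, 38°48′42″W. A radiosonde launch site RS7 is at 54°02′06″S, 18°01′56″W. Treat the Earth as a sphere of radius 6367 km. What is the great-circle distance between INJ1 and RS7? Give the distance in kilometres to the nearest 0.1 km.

1385.1 km

INJ1: φ = -59.14750°, λ = -38.81167°
RS7: φ = -54.03500°, λ = -18.03222°
Δφ = 5.1125°,  Δλ = 20.7794°
a = sin²(Δφ/2) + cos φ₁ cos φ₂ sin²(Δλ/2) = 0.011785
c = 2·arcsin(√a) = 0.217543 rad = 12.4643°
d = R·c = 6367 × 0.217543 = 1385.1 km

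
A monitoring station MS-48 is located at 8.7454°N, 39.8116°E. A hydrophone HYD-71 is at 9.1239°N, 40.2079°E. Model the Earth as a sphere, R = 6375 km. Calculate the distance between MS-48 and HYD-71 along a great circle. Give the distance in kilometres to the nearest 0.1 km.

60.6 km

Δφ = 0.3785°,  Δλ = 0.3963°
a = sin²(Δφ/2) + cos φ₁ cos φ₂ sin²(Δλ/2) = 0.000023
c = 2·arcsin(√a) = 0.009504 rad = 0.5445°
d = R·c = 6375 × 0.009504 = 60.6 km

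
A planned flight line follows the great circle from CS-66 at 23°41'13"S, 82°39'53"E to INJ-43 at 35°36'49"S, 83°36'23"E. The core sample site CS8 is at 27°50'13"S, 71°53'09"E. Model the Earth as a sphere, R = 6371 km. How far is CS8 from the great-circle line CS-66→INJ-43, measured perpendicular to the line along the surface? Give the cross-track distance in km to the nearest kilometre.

CS-66: φ = -23.68694°, λ = +82.66472°
INJ-43: φ = -35.61361°, λ = +83.60639°
CS8: φ = -27.83694°, λ = +71.88583°
δ₁₃ = central angle CS-66→CS8 = 0.184160 rad  (haversine)
θ₁₃ = bearing CS-66→CS8 = 244.569°,  θ₁₂ = bearing CS-66→INJ-43 = 176.302°
dₓₜ = R·arcsin(sin δ₁₃ · sin(θ₁₃ − θ₁₂)) = 6371·arcsin(0.18312·sin(68.268°)) = 1089.036 km
|dₓₜ| = 1089.036 km

1089 km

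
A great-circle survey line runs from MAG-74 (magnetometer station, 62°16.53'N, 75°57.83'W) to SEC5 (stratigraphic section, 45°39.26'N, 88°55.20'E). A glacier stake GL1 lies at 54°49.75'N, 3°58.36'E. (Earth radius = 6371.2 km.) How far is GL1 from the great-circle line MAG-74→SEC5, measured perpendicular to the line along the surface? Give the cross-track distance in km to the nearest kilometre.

3340 km

MAG-74: φ = +62.27550°, λ = -75.96383°
SEC5: φ = +45.65433°, λ = +88.92000°
GL1: φ = +54.82917°, λ = +3.97267°
δ₁₃ = central angle MAG-74→GL1 = 0.691300 rad  (haversine)
θ₁₃ = bearing MAG-74→GL1 = 62.823°,  θ₁₂ = bearing MAG-74→SEC5 = 11.089°
dₓₜ = R·arcsin(sin δ₁₃ · sin(θ₁₃ − θ₁₂)) = 6371.2·arcsin(0.63754·sin(51.734°)) = 3340.064 km
|dₓₜ| = 3340.064 km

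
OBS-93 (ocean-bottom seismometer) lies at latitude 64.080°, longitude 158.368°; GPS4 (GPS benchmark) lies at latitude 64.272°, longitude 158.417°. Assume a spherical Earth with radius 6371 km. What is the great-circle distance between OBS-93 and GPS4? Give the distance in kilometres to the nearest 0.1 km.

Δφ = 0.1920°,  Δλ = 0.0490°
a = sin²(Δφ/2) + cos φ₁ cos φ₂ sin²(Δλ/2) = 0.000003
c = 2·arcsin(√a) = 0.003372 rad = 0.1932°
d = R·c = 6371 × 0.003372 = 21.5 km

21.5 km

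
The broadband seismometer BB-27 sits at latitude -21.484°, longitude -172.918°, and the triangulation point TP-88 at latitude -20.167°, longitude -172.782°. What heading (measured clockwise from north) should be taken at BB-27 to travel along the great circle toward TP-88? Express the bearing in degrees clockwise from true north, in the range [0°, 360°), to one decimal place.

5.5°

Δλ = 0.1360°
y = sin Δλ · cos φ₂ = 0.002228
x = cos φ₁ sin φ₂ − sin φ₁ cos φ₂ cos Δλ = 0.022983
θ = atan2(y, x) = 5.5373° → 5.5373° (mod 360°)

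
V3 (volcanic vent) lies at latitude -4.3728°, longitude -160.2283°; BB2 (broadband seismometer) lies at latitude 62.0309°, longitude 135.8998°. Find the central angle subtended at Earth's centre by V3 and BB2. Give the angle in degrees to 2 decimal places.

Δφ = 66.4037°,  Δλ = -63.8719°
a = sin²(Δφ/2) + cos φ₁ cos φ₂ sin²(Δλ/2) = 0.430703
c = 2·arcsin(√a) = 1.431754 rad = 82.0335°

82.03°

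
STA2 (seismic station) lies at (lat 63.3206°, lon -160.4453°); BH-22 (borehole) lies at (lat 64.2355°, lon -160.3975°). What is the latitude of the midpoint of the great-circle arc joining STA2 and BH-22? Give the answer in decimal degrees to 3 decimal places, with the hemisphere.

63.778°N

Bx = cos φ₂ cos Δλ = 0.434673,  By = cos φ₂ sin Δλ = 0.000363
φₘ = atan2(sin φ₁ + sin φ₂, √((cos φ₁ + Bx)² + By²)) = 63.77805°
λₘ = λ₁ + atan2(By, cos φ₁ + Bx) = -160.42179°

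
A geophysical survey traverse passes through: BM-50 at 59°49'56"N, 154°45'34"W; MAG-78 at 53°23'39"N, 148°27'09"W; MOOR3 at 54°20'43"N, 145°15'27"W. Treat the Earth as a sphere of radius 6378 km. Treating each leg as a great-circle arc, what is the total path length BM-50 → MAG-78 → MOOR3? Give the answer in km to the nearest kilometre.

1048 km

BM-50: φ = +59.83222°, λ = -154.75944°
MAG-78: φ = +53.39417°, λ = -148.45250°
MOOR3: φ = +54.34528°, λ = -145.25750°
BM-50→MAG-78: c = 0.127523 rad, d = 813.34 km
MAG-78→MOOR3: c = 0.036827 rad, d = 234.89 km
Total = 813.34 + 234.89 = 1048.23 km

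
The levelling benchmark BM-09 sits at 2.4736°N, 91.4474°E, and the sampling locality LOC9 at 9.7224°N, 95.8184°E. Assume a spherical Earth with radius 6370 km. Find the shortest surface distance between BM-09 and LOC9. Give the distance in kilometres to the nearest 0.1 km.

Δφ = 7.2488°,  Δλ = 4.3710°
a = sin²(Δφ/2) + cos φ₁ cos φ₂ sin²(Δλ/2) = 0.005428
c = 2·arcsin(√a) = 0.147487 rad = 8.4504°
d = R·c = 6370 × 0.147487 = 939.5 km

939.5 km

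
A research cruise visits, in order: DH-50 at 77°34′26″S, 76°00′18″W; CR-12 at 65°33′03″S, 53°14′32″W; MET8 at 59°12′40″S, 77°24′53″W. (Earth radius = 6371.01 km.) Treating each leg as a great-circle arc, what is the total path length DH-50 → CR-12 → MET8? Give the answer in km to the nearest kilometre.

2953 km

DH-50: φ = -77.57389°, λ = -76.00500°
CR-12: φ = -65.55083°, λ = -53.24222°
MET8: φ = -59.21111°, λ = -77.41472°
DH-50→CR-12: c = 0.240884 rad, d = 1534.68 km
CR-12→MET8: c = 0.222684 rad, d = 1418.72 km
Total = 1534.68 + 1418.72 = 2953.40 km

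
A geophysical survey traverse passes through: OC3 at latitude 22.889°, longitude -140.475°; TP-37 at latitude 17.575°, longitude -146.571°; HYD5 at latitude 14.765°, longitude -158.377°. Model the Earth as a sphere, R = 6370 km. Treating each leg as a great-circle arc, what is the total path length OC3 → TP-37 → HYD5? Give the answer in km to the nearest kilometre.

2166 km

OC3→TP-37: c = 0.136224 rad, d = 867.75 km
TP-37→HYD5: c = 0.203838 rad, d = 1298.45 km
Total = 867.75 + 1298.45 = 2166.19 km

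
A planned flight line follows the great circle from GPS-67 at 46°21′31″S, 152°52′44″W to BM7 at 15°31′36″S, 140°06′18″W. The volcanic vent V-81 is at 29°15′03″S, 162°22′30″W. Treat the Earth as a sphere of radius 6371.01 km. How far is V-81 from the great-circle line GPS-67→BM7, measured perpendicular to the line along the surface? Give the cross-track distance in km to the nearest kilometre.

GPS-67: φ = -46.35861°, λ = -152.87889°
BM7: φ = -15.52667°, λ = -140.10500°
V-81: φ = -29.25083°, λ = -162.37500°
δ₁₃ = central angle GPS-67→V-81 = 0.325466 rad  (haversine)
θ₁₃ = bearing GPS-67→V-81 = 333.245°,  θ₁₂ = bearing GPS-67→BM7 = 23.275°
dₓₜ = R·arcsin(sin δ₁₃ · sin(θ₁₃ − θ₁₂)) = 6371.01·arcsin(0.31975·sin(309.970°)) = -1577.274 km
|dₓₜ| = 1577.274 km

1577 km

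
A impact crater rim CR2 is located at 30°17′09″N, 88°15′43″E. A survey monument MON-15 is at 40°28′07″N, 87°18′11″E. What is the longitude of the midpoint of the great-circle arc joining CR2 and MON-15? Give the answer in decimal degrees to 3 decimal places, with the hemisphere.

CR2: φ = +30.28583°, λ = +88.26194°
MON-15: φ = +40.46861°, λ = +87.30306°
Bx = cos φ₂ cos Δλ = 0.760655,  By = cos φ₂ sin Δλ = -0.012731
φₘ = atan2(sin φ₁ + sin φ₂, √((cos φ₁ + Bx)² + By²)) = 35.37817°
λₘ = λ₁ + atan2(By, cos φ₁ + Bx) = 87.81283°

87.813°E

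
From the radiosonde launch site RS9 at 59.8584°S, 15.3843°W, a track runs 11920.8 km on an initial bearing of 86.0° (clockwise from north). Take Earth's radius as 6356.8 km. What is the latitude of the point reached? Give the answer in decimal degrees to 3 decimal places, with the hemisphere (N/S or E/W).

17.019°N

δ = d/R = 11920.8/6356.8 = 1.875283 rad
φ₂ = arcsin(sin φ₁ cos δ + cos φ₁ sin δ cos θ)
   = arcsin(-0.86479·-0.29980 + 0.50214·0.95400·0.06976) = 17.01862°
λ₂ = λ₁ + atan2(sin θ sin δ cos φ₁, cos δ − sin φ₁ sin φ₂) = 80.19666°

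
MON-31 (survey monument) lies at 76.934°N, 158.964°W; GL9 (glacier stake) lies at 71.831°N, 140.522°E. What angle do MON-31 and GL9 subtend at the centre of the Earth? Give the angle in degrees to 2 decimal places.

16.21°

Δφ = -5.1030°,  Δλ = -60.5140°
a = sin²(Δφ/2) + cos φ₁ cos φ₂ sin²(Δλ/2) = 0.019880
c = 2·arcsin(√a) = 0.282935 rad = 16.2110°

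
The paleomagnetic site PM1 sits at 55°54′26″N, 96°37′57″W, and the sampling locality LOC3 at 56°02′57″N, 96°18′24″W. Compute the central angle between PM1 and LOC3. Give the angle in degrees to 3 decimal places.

PM1: φ = +55.90722°, λ = -96.63250°
LOC3: φ = +56.04917°, λ = -96.30667°
Δφ = 0.1419°,  Δλ = 0.3258°
a = sin²(Δφ/2) + cos φ₁ cos φ₂ sin²(Δλ/2) = 0.000004
c = 2·arcsin(√a) = 0.004033 rad = 0.2310°

0.231°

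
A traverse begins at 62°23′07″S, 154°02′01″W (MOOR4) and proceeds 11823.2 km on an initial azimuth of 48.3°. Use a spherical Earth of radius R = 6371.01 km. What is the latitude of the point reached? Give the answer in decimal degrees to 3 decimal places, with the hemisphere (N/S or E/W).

33.027°N

MOOR4: φ = -62.38528°, λ = -154.03361°
δ = d/R = 11823.2/6371.01 = 1.855781 rad
φ₂ = arcsin(sin φ₁ cos δ + cos φ₁ sin δ cos θ)
   = arcsin(-0.88608·-0.28114 + 0.46352·0.95967·0.66523) = 33.02667°
λ₂ = λ₁ + atan2(sin θ sin δ cos φ₁, cos δ − sin φ₁ sin φ₂) = -95.31645°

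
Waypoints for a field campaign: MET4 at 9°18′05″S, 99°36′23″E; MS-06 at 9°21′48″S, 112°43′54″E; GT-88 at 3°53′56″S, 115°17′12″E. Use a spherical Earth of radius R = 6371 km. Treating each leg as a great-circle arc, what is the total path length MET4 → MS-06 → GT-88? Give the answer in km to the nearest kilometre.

2110 km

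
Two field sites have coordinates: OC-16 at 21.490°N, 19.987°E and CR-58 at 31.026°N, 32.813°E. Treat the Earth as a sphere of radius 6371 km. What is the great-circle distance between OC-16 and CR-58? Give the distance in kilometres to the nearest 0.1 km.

1659.0 km

Δφ = 9.5360°,  Δλ = 12.8260°
a = sin²(Δφ/2) + cos φ₁ cos φ₂ sin²(Δλ/2) = 0.016857
c = 2·arcsin(√a) = 0.260402 rad = 14.9199°
d = R·c = 6371 × 0.260402 = 1659.0 km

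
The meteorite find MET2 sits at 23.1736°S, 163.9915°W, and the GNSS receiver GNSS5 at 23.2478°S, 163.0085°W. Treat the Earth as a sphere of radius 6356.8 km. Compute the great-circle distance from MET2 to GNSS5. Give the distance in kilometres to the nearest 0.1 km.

100.6 km

Δφ = -0.0742°,  Δλ = 0.9830°
a = sin²(Δφ/2) + cos φ₁ cos φ₂ sin²(Δλ/2) = 0.000063
c = 2·arcsin(√a) = 0.015821 rad = 0.9065°
d = R·c = 6356.8 × 0.015821 = 100.6 km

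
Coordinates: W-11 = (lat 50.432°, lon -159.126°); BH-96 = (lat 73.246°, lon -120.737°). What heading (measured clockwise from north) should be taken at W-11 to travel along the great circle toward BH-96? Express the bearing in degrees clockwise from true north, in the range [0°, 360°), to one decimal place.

Δλ = 38.3890°
y = sin Δλ · cos φ₂ = 0.179011
x = cos φ₁ sin φ₂ − sin φ₁ cos φ₂ cos Δλ = 0.435780
θ = atan2(y, x) = 22.3320° → 22.3320° (mod 360°)

22.3°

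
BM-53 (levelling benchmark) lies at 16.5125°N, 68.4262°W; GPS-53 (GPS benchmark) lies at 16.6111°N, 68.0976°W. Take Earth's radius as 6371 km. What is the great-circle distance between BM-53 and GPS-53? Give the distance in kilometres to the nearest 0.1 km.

36.7 km

Δφ = 0.0986°,  Δλ = 0.3286°
a = sin²(Δφ/2) + cos φ₁ cos φ₂ sin²(Δλ/2) = 0.000008
c = 2·arcsin(√a) = 0.005760 rad = 0.3300°
d = R·c = 6371 × 0.005760 = 36.7 km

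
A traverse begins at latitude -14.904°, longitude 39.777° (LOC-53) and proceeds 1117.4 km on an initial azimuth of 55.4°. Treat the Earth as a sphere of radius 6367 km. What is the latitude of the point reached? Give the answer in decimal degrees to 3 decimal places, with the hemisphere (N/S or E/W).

δ = d/R = 1117.4/6367 = 0.175499 rad
φ₂ = arcsin(sin φ₁ cos δ + cos φ₁ sin δ cos θ)
   = arcsin(-0.25720·0.98464 + 0.96636·0.17460·0.56784) = -9.05833°
λ₂ = λ₁ + atan2(sin θ sin δ cos φ₁, cos δ − sin φ₁ sin φ₂) = 48.14520°

9.058°S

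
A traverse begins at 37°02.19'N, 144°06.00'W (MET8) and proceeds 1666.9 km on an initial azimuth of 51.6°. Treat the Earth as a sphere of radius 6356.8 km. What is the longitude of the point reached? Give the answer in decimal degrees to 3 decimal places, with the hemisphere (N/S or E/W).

127.326°W

MET8: φ = +37.03650°, λ = -144.10000°
δ = d/R = 1666.9/6356.8 = 0.262223 rad
φ₂ = arcsin(sin φ₁ cos δ + cos φ₁ sin δ cos θ)
   = arcsin(0.60232·0.96582 + 0.79825·0.25923·0.62115) = 45.25670°
λ₂ = λ₁ + atan2(sin θ sin δ cos φ₁, cos δ − sin φ₁ sin φ₂) = -127.32577°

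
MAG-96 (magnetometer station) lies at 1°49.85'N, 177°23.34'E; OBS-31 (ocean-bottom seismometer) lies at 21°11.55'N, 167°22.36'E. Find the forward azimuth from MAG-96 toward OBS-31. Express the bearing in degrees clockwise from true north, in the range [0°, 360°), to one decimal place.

334.0°

MAG-96: φ = +1.83083°, λ = +177.38900°
OBS-31: φ = +21.19250°, λ = +167.37267°
Δλ = -10.0163°
y = sin Δλ · cos φ₂ = -0.162166
x = cos φ₁ sin φ₂ − sin φ₁ cos φ₂ cos Δλ = 0.331984
θ = atan2(y, x) = -26.0344° → 333.9656° (mod 360°)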